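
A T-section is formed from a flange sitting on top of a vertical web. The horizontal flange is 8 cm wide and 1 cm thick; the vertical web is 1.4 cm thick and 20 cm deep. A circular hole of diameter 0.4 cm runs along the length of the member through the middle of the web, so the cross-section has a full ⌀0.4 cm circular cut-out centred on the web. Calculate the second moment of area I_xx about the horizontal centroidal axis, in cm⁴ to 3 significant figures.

Break the section into simple shapes (no overlaps), measuring from the bottom-left corner of the bounding box.
Flange: 8 × 1, A = 8 cm², y = 20.5 cm, Ī = 0.66667 cm⁴.
Web: 1.4 × 20, A = 28 cm², y = 10 cm, Ī = 933.33 cm⁴.
Hole (subtracted): ⌀0.4, A = 0.12566 cm², y = 10 cm, Ī = 0.0012566 cm⁴.
Centroid: ȳ = ΣA·y / ΣA = 12.342 cm.
Transfer each piece to the horizontal centroidal axis using Ī + A·d² with d = y − 12.342:
  flange: d = 8.1585 cm → contributes +533.15 cm⁴
  web: d = -2.3415 cm → contributes +1086.8 cm⁴
  hole: d = -2.3415 cm → contributes −0.69023 cm⁴
Total I = 1619.3 cm⁴.

I_xx ≈ 1620 cm⁴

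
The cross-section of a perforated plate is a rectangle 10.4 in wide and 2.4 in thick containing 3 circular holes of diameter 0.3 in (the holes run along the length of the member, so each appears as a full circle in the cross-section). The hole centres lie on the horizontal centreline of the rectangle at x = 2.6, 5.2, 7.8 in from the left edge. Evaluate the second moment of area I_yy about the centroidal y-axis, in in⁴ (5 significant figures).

I_yy ≈ 224.02 in⁴

Split into non-overlapping primitives; take the origin at the lower-left of the bounding box.
Plate: 10.4 × 2.4, A = 24.96 in², x = 5.2 in, Ī = 224.9728 in⁴.
Hole 1 (subtracted): ⌀0.3, A = 0.07068583 in², x = 2.6 in, Ī = 0.0003976078 in⁴.
Hole 2 (subtracted): ⌀0.3, A = 0.07068583 in², x = 5.2 in, Ī = 0.0003976078 in⁴.
Hole 3 (subtracted): ⌀0.3, A = 0.07068583 in², x = 7.8 in, Ī = 0.0003976078 in⁴.
By symmetry the centroid is at mid-width, x̄ = 5.2 in.
Transfer each piece to the centroidal y-axis using Ī + A·d² with d = x − 5.2:
  plate: d = 0 in → contributes +224.9728 in⁴
  hole 1: d = -2.6 in → contributes −0.4782339 in⁴
  hole 2: d = 0 in → contributes −0.0003976078 in⁴
  hole 3: d = 2.6 in → contributes −0.4782339 in⁴
Total I = 224.0159 in⁴.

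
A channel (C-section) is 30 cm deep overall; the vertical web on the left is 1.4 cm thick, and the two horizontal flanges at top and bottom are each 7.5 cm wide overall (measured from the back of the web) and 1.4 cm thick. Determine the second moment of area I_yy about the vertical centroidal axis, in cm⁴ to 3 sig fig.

I_yy ≈ 231 cm⁴

Treat the section as a set of non-overlapping primitives; coordinates are from the bounding-box lower-left.
Web: 1.4 × 30, A = 42 cm², x = 0.7 cm, Ī = 6.86 cm⁴.
Top flange (beyond web): 6.1 × 1.4, A = 8.54 cm², x = 4.45 cm, Ī = 26.481 cm⁴.
Bottom flange (beyond web): 6.1 × 1.4, A = 8.54 cm², x = 4.45 cm, Ī = 26.481 cm⁴.
Centroid: x̄ = ΣA·x / ΣA = 1.7841 cm.
Transfer each piece to the vertical centroidal axis using Ī + A·d² with d = x − 1.7841:
  web: d = -1.0841 cm → contributes +56.224 cm⁴
  top flange (beyond web): d = 2.6659 cm → contributes +87.174 cm⁴
  bottom flange (beyond web): d = 2.6659 cm → contributes +87.174 cm⁴
Total I = 230.57 cm⁴.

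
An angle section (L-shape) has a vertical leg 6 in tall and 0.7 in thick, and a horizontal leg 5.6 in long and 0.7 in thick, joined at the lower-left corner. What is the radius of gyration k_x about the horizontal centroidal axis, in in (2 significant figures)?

k_x ≈ 1.8 in

Decompose the section into non-overlapping parts with the origin at the bottom-left of its bounding rectangle.
Vertical leg: 0.7 × 6, A = 4.2 in², y = 3 in, Ī = 12.6 in⁴.
Horizontal leg (remainder): 4.9 × 0.7, A = 3.43 in², y = 0.35 in, Ī = 0.1401 in⁴.
Centroid: ȳ = ΣA·y / ΣA = 1.809 in.
Transfer each piece to the horizontal centroidal axis using Ī + A·d² with d = y − 1.809:
  vertical leg: d = 1.191 in → contributes +18.56 in⁴
  horizontal leg (remainder): d = -1.459 in → contributes +7.439 in⁴
Total I = 26 in⁴.
Radius of gyration: k = √(I/A) = √(26 / 7.63) = 1.846 in.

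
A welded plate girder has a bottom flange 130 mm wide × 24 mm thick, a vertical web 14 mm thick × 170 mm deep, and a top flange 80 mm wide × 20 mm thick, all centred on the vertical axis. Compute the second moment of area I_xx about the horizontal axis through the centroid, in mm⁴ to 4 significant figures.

I_xx ≈ 4.653 × 10⁷ mm⁴

Treat the section as a set of non-overlapping primitives; coordinates are from the bounding-box lower-left.
Bottom plate: 130 × 24, A = 3 120 mm², y = 12 mm, Ī = 149 760 mm⁴.
Web plate: 14 × 170, A = 2 380 mm², y = 109 mm, Ī = 5 731 833 mm⁴.
Top plate: 80 × 20, A = 1 600 mm², y = 204 mm, Ī = 53333.3 mm⁴.
Centroid: ȳ = ΣA·y / ΣA = 87.7831 mm.
Transfer each piece to the horizontal axis through the centroid using Ī + A·d² with d = y − 87.7831:
  bottom plate: d = -75.7831 mm → contributes +18 068 163 mm⁴
  web plate: d = 21.2169 mm → contributes +6 803 207 mm⁴
  top plate: d = 116.217 mm → contributes +21 663 522 mm⁴
Total I = 46 534 893 mm⁴.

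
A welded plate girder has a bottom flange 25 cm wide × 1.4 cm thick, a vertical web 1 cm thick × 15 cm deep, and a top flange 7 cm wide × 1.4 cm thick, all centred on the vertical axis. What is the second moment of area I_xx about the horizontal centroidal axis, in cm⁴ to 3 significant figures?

Treat the section as a set of non-overlapping primitives; coordinates are from the bounding-box lower-left.
Bottom plate: 25 × 1.4, A = 35 cm², y = 0.7 cm, Ī = 5.7167 cm⁴.
Web plate: 1 × 15, A = 15 cm², y = 8.9 cm, Ī = 281.25 cm⁴.
Top plate: 7 × 1.4, A = 9.8 cm², y = 17.1 cm, Ī = 1.6007 cm⁴.
Centroid: ȳ = ΣA·y / ΣA = 5.4445 cm.
Transfer each piece to the horizontal centroidal axis using Ī + A·d² with d = y − 5.4445:
  bottom plate: d = -4.7445 cm → contributes +793.57 cm⁴
  web plate: d = 3.4555 cm → contributes +460.36 cm⁴
  top plate: d = 11.656 cm → contributes +1332.9 cm⁴
Total I = 2586.9 cm⁴.

I_xx ≈ 2590 cm⁴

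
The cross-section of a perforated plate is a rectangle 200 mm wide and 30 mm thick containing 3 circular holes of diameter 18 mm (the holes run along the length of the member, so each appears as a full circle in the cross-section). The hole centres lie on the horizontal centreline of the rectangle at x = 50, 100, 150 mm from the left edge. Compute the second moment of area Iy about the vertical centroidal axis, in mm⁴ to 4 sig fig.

Iy ≈ 1.871 × 10⁷ mm⁴

Treat the section as a set of non-overlapping primitives; coordinates are from the bounding-box lower-left.
Plate: 200 × 30, A = 6 000 mm², x = 100 mm, Ī = 20 000 000 mm⁴.
Hole 1 (subtracted): ⌀18, A = 254.469 mm², x = 50 mm, Ī = 5 153 mm⁴.
Hole 2 (subtracted): ⌀18, A = 254.469 mm², x = 100 mm, Ī = 5 153 mm⁴.
Hole 3 (subtracted): ⌀18, A = 254.469 mm², x = 150 mm, Ī = 5 153 mm⁴.
By symmetry the centroid is at mid-width, x̄ = 100 mm.
Transfer each piece to the vertical centroidal axis using Ī + A·d² with d = x − 100:
  plate: d = 0 mm → contributes +20 000 000 mm⁴
  hole 1: d = -50 mm → contributes −641 326 mm⁴
  hole 2: d = 0 mm → contributes −5 153 mm⁴
  hole 3: d = 50 mm → contributes −641 326 mm⁴
Total I = 18 712 196 mm⁴.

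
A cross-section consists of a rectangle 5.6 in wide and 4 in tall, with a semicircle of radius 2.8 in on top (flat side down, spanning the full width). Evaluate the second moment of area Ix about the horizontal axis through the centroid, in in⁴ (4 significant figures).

Break the section into simple shapes (no overlaps), measuring from the bottom-left corner of the bounding box.
Rectangular body: 5.6 × 4, A = 22.4 in², y = 2 in, Ī = 29.8667 in⁴.
Semicircular cap: semicircle r = 2.8, A = 12.315 in², y = 5.18836 in, Ī = 6.74628 in⁴.
Centroid: ȳ = ΣA·y / ΣA = 3.13106 in.
Transfer each piece to the horizontal axis through the centroid using Ī + A·d² with d = y − 3.13106:
  rectangular body: d = -1.13106 in → contributes +58.5228 in⁴
  semicircular cap: d = 2.0573 in → contributes +58.8694 in⁴
Total I = 117.392 in⁴.

Ix ≈ 117.4 in⁴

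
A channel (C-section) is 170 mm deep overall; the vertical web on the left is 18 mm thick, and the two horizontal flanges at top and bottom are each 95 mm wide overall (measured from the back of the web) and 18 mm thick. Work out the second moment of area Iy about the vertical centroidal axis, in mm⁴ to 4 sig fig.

Iy ≈ 4.734 × 10⁶ mm⁴

Decompose the section into non-overlapping parts with the origin at the bottom-left of its bounding rectangle.
Web: 18 × 170, A = 3 060 mm², x = 9 mm, Ī = 82 620 mm⁴.
Top flange (beyond web): 77 × 18, A = 1 386 mm², x = 56.5 mm, Ī = 684 800 mm⁴.
Bottom flange (beyond web): 77 × 18, A = 1 386 mm², x = 56.5 mm, Ī = 684 800 mm⁴.
Centroid: x̄ = ΣA·x / ΣA = 31.5772 mm.
Transfer each piece to the vertical centroidal axis using Ī + A·d² with d = x − 31.5772:
  web: d = -22.5772 mm → contributes +1 642 388 mm⁴
  top flange (beyond web): d = 24.9228 mm → contributes +1 545 711 mm⁴
  bottom flange (beyond web): d = 24.9228 mm → contributes +1 545 711 mm⁴
Total I = 4 733 809 mm⁴.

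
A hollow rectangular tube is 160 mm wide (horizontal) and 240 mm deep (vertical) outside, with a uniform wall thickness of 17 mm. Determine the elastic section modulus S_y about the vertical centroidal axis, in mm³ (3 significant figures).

S_y ≈ 5.95 × 10⁵ mm³

Split into non-overlapping primitives; take the origin at the lower-left of the bounding box.
Outer rectangle: 160 × 240, A = 38 400 mm², x = 80 mm, Ī = 81 920 000 mm⁴.
Inner void (subtracted): 126 × 206, A = 25 956 mm², x = 80 mm, Ī = 34 339 788 mm⁴.
By symmetry the centroid is at mid-width, x̄ = 80 mm.
All pieces are centred on the vertical centroidal axis, so I = ΣĪ (holes subtracted) = 47 580 212 mm⁴.
Extreme fibre distance c = 80 mm; S = I/c = 594 753 mm³.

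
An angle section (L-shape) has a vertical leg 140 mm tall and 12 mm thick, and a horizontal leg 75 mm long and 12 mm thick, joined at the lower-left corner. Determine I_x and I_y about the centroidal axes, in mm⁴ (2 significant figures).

I_x ≈ 4.9 × 10⁶ mm⁴, I_y ≈ 1.0 × 10⁶ mm⁴

Decompose the section into non-overlapping parts with the origin at the bottom-left of its bounding rectangle.
Vertical leg: 12 × 140, A = 1 680 mm², y = 70 mm, Ī = 2 744 000 mm⁴.
Horizontal leg (remainder): 63 × 12, A = 756 mm², y = 6 mm, Ī = 9 072 mm⁴.
Centroid: ȳ = ΣA·y / ΣA = 50.14 mm.
Transfer each piece to the centroidal x-axis using Ī + A·d² with d = y − 50.14:
  vertical leg: d = 19.86 mm → contributes +3 406 763 mm⁴
  horizontal leg (remainder): d = -44.14 mm → contributes +1 481 879 mm⁴
Total I = 4 888 642 mm⁴.
For the y-axis: x̄ = 17.64 mm.
Repeating about the centroidal y-axis gives I_y = 1 003 397 mm⁴.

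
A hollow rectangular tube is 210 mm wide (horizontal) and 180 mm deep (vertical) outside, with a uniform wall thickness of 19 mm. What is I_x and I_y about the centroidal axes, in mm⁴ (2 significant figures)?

Split into non-overlapping primitives; take the origin at the lower-left of the bounding box.
Outer rectangle: 210 × 180, A = 37 800 mm², y = 90 mm, Ī = 102 060 000 mm⁴.
Inner void (subtracted): 172 × 142, A = 24 424 mm², y = 90 mm, Ī = 41 040 461 mm⁴.
By symmetry the centroid is at mid-height, ȳ = 90 mm.
All pieces are centred on the centroidal x-axis, so I = ΣĪ (holes subtracted) = 61 019 539 mm⁴.
Repeating about the centroidal y-axis gives I_y = 78 701 699 mm⁴.

I_x ≈ 6.1 × 10⁷ mm⁴, I_y ≈ 7.9 × 10⁷ mm⁴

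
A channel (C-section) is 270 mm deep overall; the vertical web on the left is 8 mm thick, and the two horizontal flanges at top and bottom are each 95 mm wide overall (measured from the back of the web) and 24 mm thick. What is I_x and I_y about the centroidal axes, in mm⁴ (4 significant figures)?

Break the section into simple shapes (no overlaps), measuring from the bottom-left corner of the bounding box.
Web: 8 × 270, A = 2 160 mm², y = 135 mm, Ī = 13 122 000 mm⁴.
Top flange (beyond web): 87 × 24, A = 2 088 mm², y = 258 mm, Ī = 100 224 mm⁴.
Bottom flange (beyond web): 87 × 24, A = 2 088 mm², y = 12 mm, Ī = 100 224 mm⁴.
By symmetry the centroid is at mid-height, ȳ = 135 mm.
Transfer each piece to the centroidal x-axis using Ī + A·d² with d = y − 135:
  web: d = 0 mm → contributes +13 122 000 mm⁴
  top flange (beyond web): d = 123 mm → contributes +31 689 576 mm⁴
  bottom flange (beyond web): d = -123 mm → contributes +31 689 576 mm⁴
Total I = 76 501 152 mm⁴.
For the y-axis: x̄ = 35.3068 mm.
Repeating about the centroidal y-axis gives I_y = 5 857 612 mm⁴.

I_x ≈ 7.650 × 10⁷ mm⁴, I_y ≈ 5.858 × 10⁶ mm⁴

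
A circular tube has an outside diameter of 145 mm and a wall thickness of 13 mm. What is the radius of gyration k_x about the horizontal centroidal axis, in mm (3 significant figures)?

Decompose the section into non-overlapping parts with the origin at the bottom-left of its bounding rectangle.
Outer circle: ⌀145, A = 16 513 mm², y = 72.5 mm, Ī = 21 699 109 mm⁴.
Bore (subtracted): ⌀119, A = 11 122 mm², y = 72.5 mm, Ī = 9 843 686 mm⁴.
By symmetry the centroid is at mid-height, ȳ = 72.5 mm.
All pieces are centred on the horizontal centroidal axis, so I = ΣĪ (holes subtracted) = 11 855 423 mm⁴.
Radius of gyration: k = √(I/A) = √(11 855 423 / 5 391) = 46.895 mm.

k_x ≈ 46.9 mm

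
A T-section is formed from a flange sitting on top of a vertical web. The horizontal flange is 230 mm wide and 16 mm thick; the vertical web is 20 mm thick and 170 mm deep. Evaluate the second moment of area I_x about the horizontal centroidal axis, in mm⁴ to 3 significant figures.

Decompose the section into non-overlapping parts with the origin at the bottom-left of its bounding rectangle.
Flange: 230 × 16, A = 3 680 mm², y = 178 mm, Ī = 78 507 mm⁴.
Web: 20 × 170, A = 3 400 mm², y = 85 mm, Ī = 8 188 333 mm⁴.
Centroid: ȳ = ΣA·y / ΣA = 133.34 mm.
Transfer each piece to the horizontal centroidal axis using Ī + A·d² with d = y − 133.34:
  flange: d = 44.661 mm → contributes +7 418 658 mm⁴
  web: d = -48.339 mm → contributes +16 132 968 mm⁴
Total I = 23 551 626 mm⁴.

I_x ≈ 2.36 × 10⁷ mm⁴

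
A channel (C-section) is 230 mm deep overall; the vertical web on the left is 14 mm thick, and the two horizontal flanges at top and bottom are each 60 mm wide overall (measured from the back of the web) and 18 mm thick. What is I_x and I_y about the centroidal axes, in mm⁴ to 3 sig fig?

Treat the section as a set of non-overlapping primitives; coordinates are from the bounding-box lower-left.
Web: 14 × 230, A = 3 220 mm², y = 115 mm, Ī = 14 194 833 mm⁴.
Top flange (beyond web): 46 × 18, A = 828 mm², y = 221 mm, Ī = 22 356 mm⁴.
Bottom flange (beyond web): 46 × 18, A = 828 mm², y = 9 mm, Ī = 22 356 mm⁴.
By symmetry the centroid is at mid-height, ȳ = 115 mm.
Transfer each piece to the centroidal x-axis using Ī + A·d² with d = y − 115:
  web: d = 0 mm → contributes +14 194 833 mm⁴
  top flange (beyond web): d = 106 mm → contributes +9 325 764 mm⁴
  bottom flange (beyond web): d = -106 mm → contributes +9 325 764 mm⁴
Total I = 32 846 361 mm⁴.
For the y-axis: x̄ = 17.189 mm.
Repeating about the centroidal y-axis gives I_y = 1 328 828 mm⁴.

I_x ≈ 3.28 × 10⁷ mm⁴, I_y ≈ 1.33 × 10⁶ mm⁴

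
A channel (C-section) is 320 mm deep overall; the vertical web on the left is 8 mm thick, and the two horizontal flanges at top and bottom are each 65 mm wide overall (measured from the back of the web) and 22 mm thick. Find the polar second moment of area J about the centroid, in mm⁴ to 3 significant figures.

J ≈ 7.97 × 10⁷ mm⁴

Decompose the section into non-overlapping parts with the origin at the bottom-left of its bounding rectangle.
Web: 8 × 320, A = 2 560 mm², y = 160 mm, Ī = 21 845 333 mm⁴.
Top flange (beyond web): 57 × 22, A = 1 254 mm², y = 309 mm, Ī = 50 578 mm⁴.
Bottom flange (beyond web): 57 × 22, A = 1 254 mm², y = 11 mm, Ī = 50 578 mm⁴.
By symmetry the centroid is at mid-height, ȳ = 160 mm.
Transfer each piece to the centroidal x-axis using Ī + A·d² with d = y − 160:
  web: d = 0 mm → contributes +21 845 333 mm⁴
  top flange (beyond web): d = 149 mm → contributes +27 890 632 mm⁴
  bottom flange (beyond web): d = -149 mm → contributes +27 890 632 mm⁴
Total I = 77 626 597 mm⁴.
For the y-axis: x̄ = 20.083 mm.
Repeating about the centroidal y-axis gives I_y = 2 030 822 mm⁴.
Polar second moment: J = I_x + I_y = 79 657 420 mm⁴.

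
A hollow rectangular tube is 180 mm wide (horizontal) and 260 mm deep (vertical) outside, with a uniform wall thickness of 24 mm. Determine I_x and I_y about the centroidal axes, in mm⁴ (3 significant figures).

I_x ≈ 1.59 × 10⁸ mm⁴, I_y ≈ 8.57 × 10⁷ mm⁴

Decompose the section into non-overlapping parts with the origin at the bottom-left of its bounding rectangle.
Outer rectangle: 180 × 260, A = 46 800 mm², y = 130 mm, Ī = 263 640 000 mm⁴.
Inner void (subtracted): 132 × 212, A = 27 984 mm², y = 130 mm, Ī = 104 809 408 mm⁴.
By symmetry the centroid is at mid-height, ȳ = 130 mm.
All pieces are centred on the centroidal x-axis, so I = ΣĪ (holes subtracted) = 158 830 592 mm⁴.
Repeating about the centroidal y-axis gives I_y = 85 727 232 mm⁴.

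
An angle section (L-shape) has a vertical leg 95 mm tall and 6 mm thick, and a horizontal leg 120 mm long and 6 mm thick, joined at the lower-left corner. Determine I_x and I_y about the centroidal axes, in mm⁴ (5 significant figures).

I_x ≈ 1.0464 × 10⁶ mm⁴, I_y ≈ 1.8618 × 10⁶ mm⁴

Decompose the section into non-overlapping parts with the origin at the bottom-left of its bounding rectangle.
Vertical leg: 6 × 95, A = 570 mm², y = 47.5 mm, Ī = 428687.5 mm⁴.
Horizontal leg (remainder): 114 × 6, A = 684 mm², y = 3 mm, Ī = 2 052 mm⁴.
Centroid: ȳ = ΣA·y / ΣA = 23.22727 mm.
Transfer each piece to the centroidal x-axis using Ī + A·d² with d = y − 23.22727:
  vertical leg: d = 24.27273 mm → contributes +764511.7 mm⁴
  horizontal leg (remainder): d = -20.22727 mm → contributes +281905.5 mm⁴
Total I = 1 046 417 mm⁴.
For the y-axis: x̄ = 35.72727 mm.
Repeating about the centroidal y-axis gives I_y = 1 861 755 mm⁴.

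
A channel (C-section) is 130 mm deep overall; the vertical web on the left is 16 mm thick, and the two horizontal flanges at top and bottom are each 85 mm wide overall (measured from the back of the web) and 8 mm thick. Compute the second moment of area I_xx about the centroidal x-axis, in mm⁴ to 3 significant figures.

Break the section into simple shapes (no overlaps), measuring from the bottom-left corner of the bounding box.
Web: 16 × 130, A = 2 080 mm², y = 65 mm, Ī = 2 929 333 mm⁴.
Top flange (beyond web): 69 × 8, A = 552 mm², y = 126 mm, Ī = 2 944 mm⁴.
Bottom flange (beyond web): 69 × 8, A = 552 mm², y = 4 mm, Ī = 2 944 mm⁴.
By symmetry the centroid is at mid-height, ȳ = 65 mm.
Transfer each piece to the centroidal x-axis using Ī + A·d² with d = y − 65:
  web: d = 0 mm → contributes +2 929 333 mm⁴
  top flange (beyond web): d = 61 mm → contributes +2 056 936 mm⁴
  bottom flange (beyond web): d = -61 mm → contributes +2 056 936 mm⁴
Total I = 7 043 205 mm⁴.

I_xx ≈ 7.04 × 10⁶ mm⁴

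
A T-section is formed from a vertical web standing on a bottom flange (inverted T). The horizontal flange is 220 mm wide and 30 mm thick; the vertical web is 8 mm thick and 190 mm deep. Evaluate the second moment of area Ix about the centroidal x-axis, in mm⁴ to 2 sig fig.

Ix ≈ 2.0 × 10⁷ mm⁴

Decompose the section into non-overlapping parts with the origin at the bottom-left of its bounding rectangle.
Flange: 220 × 30, A = 6 600 mm², y = 15 mm, Ī = 495 000 mm⁴.
Web: 8 × 190, A = 1 520 mm², y = 125 mm, Ī = 4 572 667 mm⁴.
Centroid: ȳ = ΣA·y / ΣA = 35.59 mm.
Transfer each piece to the centroidal x-axis using Ī + A·d² with d = y − 35.59:
  flange: d = -20.59 mm → contributes +3 293 365 mm⁴
  web: d = 89.41 mm → contributes +16 723 464 mm⁴
Total I = 20 016 829 mm⁴.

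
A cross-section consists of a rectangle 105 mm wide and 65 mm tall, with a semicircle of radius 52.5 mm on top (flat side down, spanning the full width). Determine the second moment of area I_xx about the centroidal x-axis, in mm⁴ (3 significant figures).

I_xx ≈ 1.12 × 10⁷ mm⁴

Treat the section as a set of non-overlapping primitives; coordinates are from the bounding-box lower-left.
Rectangular body: 105 × 65, A = 6 825 mm², y = 32.5 mm, Ī = 2 402 969 mm⁴.
Semicircular cap: semicircle r = 52.5, A = 4329.5 mm², y = 87.282 mm, Ī = 833 814 mm⁴.
Centroid: ȳ = ΣA·y / ΣA = 53.763 mm.
Transfer each piece to the centroidal x-axis using Ī + A·d² with d = y − 53.763:
  rectangular body: d = -21.263 mm → contributes +5 488 640 mm⁴
  semicircular cap: d = 33.519 mm → contributes +5 698 042 mm⁴
Total I = 11 186 682 mm⁴.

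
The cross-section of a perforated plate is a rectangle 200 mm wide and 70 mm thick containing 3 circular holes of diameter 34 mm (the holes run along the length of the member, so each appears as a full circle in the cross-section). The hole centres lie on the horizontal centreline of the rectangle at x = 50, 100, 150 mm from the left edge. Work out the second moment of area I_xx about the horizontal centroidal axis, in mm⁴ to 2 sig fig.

Decompose the section into non-overlapping parts with the origin at the bottom-left of its bounding rectangle.
Plate: 200 × 70, A = 14 000 mm², y = 35 mm, Ī = 5 716 667 mm⁴.
Hole 1 (subtracted): ⌀34, A = 907.9 mm², y = 35 mm, Ī = 65 597 mm⁴.
Hole 2 (subtracted): ⌀34, A = 907.9 mm², y = 35 mm, Ī = 65 597 mm⁴.
Hole 3 (subtracted): ⌀34, A = 907.9 mm², y = 35 mm, Ī = 65 597 mm⁴.
By symmetry the centroid is at mid-height, ȳ = 35 mm.
All pieces are centred on the horizontal centroidal axis, so I = ΣĪ (holes subtracted) = 5 519 875 mm⁴.

I_xx ≈ 5.5 × 10⁶ mm⁴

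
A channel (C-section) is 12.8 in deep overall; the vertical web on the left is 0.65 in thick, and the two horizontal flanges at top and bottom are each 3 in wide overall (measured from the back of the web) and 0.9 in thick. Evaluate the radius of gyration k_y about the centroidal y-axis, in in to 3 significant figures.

k_y ≈ 0.825 in

Decompose the section into non-overlapping parts with the origin at the bottom-left of its bounding rectangle.
Web: 0.65 × 12.8, A = 8.32 in², x = 0.325 in, Ī = 0.29293 in⁴.
Top flange (beyond web): 2.35 × 0.9, A = 2.115 in², x = 1.825 in, Ī = 0.97334 in⁴.
Bottom flange (beyond web): 2.35 × 0.9, A = 2.115 in², x = 1.825 in, Ī = 0.97334 in⁴.
Centroid: x̄ = ΣA·x / ΣA = 0.83058 in.
Transfer each piece to the centroidal y-axis using Ī + A·d² with d = x − 0.83058:
  web: d = -0.50558 in → contributes +2.4196 in⁴
  top flange (beyond web): d = 0.99442 in → contributes +3.0648 in⁴
  bottom flange (beyond web): d = 0.99442 in → contributes +3.0648 in⁴
Total I = 8.5492 in⁴.
Radius of gyration: k = √(I/A) = √(8.5492 / 12.55) = 0.82536 in.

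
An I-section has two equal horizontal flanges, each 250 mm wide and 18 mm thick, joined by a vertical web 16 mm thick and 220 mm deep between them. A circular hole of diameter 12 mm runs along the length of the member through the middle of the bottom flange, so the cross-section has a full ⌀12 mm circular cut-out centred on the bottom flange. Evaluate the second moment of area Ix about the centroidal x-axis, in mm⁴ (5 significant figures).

Ix ≈ 1.4027 × 10⁸ mm⁴

Split into non-overlapping primitives; take the origin at the lower-left of the bounding box.
Bottom flange: 250 × 18, A = 4 500 mm², y = 9 mm, Ī = 121 500 mm⁴.
Web: 16 × 220, A = 3 520 mm², y = 128 mm, Ī = 14 197 333 mm⁴.
Top flange: 250 × 18, A = 4 500 mm², y = 247 mm, Ī = 121 500 mm⁴.
Hole (subtracted): ⌀12, A = 113.0973 mm², y = 9 mm, Ī = 1017.876 mm⁴.
Centroid: ȳ = ΣA·y / ΣA = 129.0848 mm.
Transfer each piece to the centroidal x-axis using Ī + A·d² with d = y − 129.0848:
  bottom flange: d = -120.0848 mm → contributes +65 013 079 mm⁴
  web: d = -1.084766 mm → contributes +14 201 475 mm⁴
  top flange: d = 117.9152 mm → contributes +62 689 511 mm⁴
  hole: d = -120.0848 mm → contributes −1 631 921 mm⁴
Total I = 140 272 145 mm⁴.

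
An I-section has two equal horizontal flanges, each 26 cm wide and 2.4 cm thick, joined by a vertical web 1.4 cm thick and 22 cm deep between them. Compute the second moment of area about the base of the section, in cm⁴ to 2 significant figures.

I_base ≈ 4.8 × 10⁴ cm⁴

Decompose the section into non-overlapping parts with the origin at the bottom-left of its bounding rectangle.
Bottom flange: 26 × 2.4, A = 62.4 cm², y = 1.2 cm, Ī = 29.95 cm⁴.
Web: 1.4 × 22, A = 30.8 cm², y = 13.4 cm, Ī = 1 242 cm⁴.
Top flange: 26 × 2.4, A = 62.4 cm², y = 25.6 cm, Ī = 29.95 cm⁴.
Transfer each piece to the base of the section using Ī + A·d² with d = y − 0:
  bottom flange: d = 1.2 cm → contributes +119.8 cm⁴
  web: d = 13.4 cm → contributes +6 773 cm⁴
  top flange: d = 25.6 cm → contributes +40 924 cm⁴
Total I = 47 817 cm⁴.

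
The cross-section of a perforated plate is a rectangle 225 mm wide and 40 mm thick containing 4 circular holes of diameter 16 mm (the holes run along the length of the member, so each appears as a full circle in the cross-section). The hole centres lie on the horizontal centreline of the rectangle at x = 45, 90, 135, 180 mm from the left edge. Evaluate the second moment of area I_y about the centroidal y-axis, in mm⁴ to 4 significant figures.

Decompose the section into non-overlapping parts with the origin at the bottom-left of its bounding rectangle.
Plate: 225 × 40, A = 9 000 mm², x = 112.5 mm, Ī = 37 968 750 mm⁴.
Hole 1 (subtracted): ⌀16, A = 201.062 mm², x = 45 mm, Ī = 3216.99 mm⁴.
Hole 2 (subtracted): ⌀16, A = 201.062 mm², x = 90 mm, Ī = 3216.99 mm⁴.
Hole 3 (subtracted): ⌀16, A = 201.062 mm², x = 135 mm, Ī = 3216.99 mm⁴.
Hole 4 (subtracted): ⌀16, A = 201.062 mm², x = 180 mm, Ī = 3216.99 mm⁴.
By symmetry the centroid is at mid-width, x̄ = 112.5 mm.
Transfer each piece to the centroidal y-axis using Ī + A·d² with d = x − 112.5:
  plate: d = 0 mm → contributes +37 968 750 mm⁴
  hole 1: d = -67.5 mm → contributes −919 305 mm⁴
  hole 2: d = -22.5 mm → contributes −105 005 mm⁴
  hole 3: d = 22.5 mm → contributes −105 005 mm⁴
  hole 4: d = 67.5 mm → contributes −919 305 mm⁴
Total I = 35 920 130 mm⁴.

I_y ≈ 3.592 × 10⁷ mm⁴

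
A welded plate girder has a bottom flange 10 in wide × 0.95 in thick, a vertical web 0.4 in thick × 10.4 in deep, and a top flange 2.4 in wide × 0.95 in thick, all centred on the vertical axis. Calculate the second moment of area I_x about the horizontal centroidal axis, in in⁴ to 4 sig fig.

Decompose the section into non-overlapping parts with the origin at the bottom-left of its bounding rectangle.
Bottom plate: 10 × 0.95, A = 9.5 in², y = 0.475 in, Ī = 0.714479 in⁴.
Web plate: 0.4 × 10.4, A = 4.16 in², y = 6.15 in, Ī = 37.4955 in⁴.
Top plate: 2.4 × 0.95, A = 2.28 in², y = 11.825 in, Ī = 0.171475 in⁴.
Centroid: ȳ = ΣA·y / ΣA = 3.57952 in.
Transfer each piece to the horizontal centroidal axis using Ī + A·d² with d = y − 3.57952:
  bottom plate: d = -3.10452 in → contributes +92.2757 in⁴
  web plate: d = 2.57048 in → contributes +64.9822 in⁴
  top plate: d = 8.24548 in → contributes +155.184 in⁴
Total I = 312.442 in⁴.

I_x ≈ 312.4 in⁴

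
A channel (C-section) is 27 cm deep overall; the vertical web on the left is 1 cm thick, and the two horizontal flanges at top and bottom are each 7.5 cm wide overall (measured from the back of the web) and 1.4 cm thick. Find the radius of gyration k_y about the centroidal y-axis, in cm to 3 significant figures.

k_y ≈ 2.20 cm

Split into non-overlapping primitives; take the origin at the lower-left of the bounding box.
Web: 1 × 27, A = 27 cm², x = 0.5 cm, Ī = 2.25 cm⁴.
Top flange (beyond web): 6.5 × 1.4, A = 9.1 cm², x = 4.25 cm, Ī = 32.04 cm⁴.
Bottom flange (beyond web): 6.5 × 1.4, A = 9.1 cm², x = 4.25 cm, Ī = 32.04 cm⁴.
Centroid: x̄ = ΣA·x / ΣA = 2.01 cm.
Transfer each piece to the centroidal y-axis using Ī + A·d² with d = x − 2.01:
  web: d = -1.51 cm → contributes +63.809 cm⁴
  top flange (beyond web): d = 2.24 cm → contributes +77.702 cm⁴
  bottom flange (beyond web): d = 2.24 cm → contributes +77.702 cm⁴
Total I = 219.21 cm⁴.
Radius of gyration: k = √(I/A) = √(219.21 / 45.2) = 2.2022 cm.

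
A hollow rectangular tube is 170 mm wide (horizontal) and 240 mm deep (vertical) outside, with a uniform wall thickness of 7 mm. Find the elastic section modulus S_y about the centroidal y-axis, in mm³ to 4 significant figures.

S_y ≈ 3.148 × 10⁵ mm³

Treat the section as a set of non-overlapping primitives; coordinates are from the bounding-box lower-left.
Outer rectangle: 170 × 240, A = 40 800 mm², x = 85 mm, Ī = 98 260 000 mm⁴.
Inner void (subtracted): 156 × 226, A = 35 256 mm², x = 85 mm, Ī = 71 499 168 mm⁴.
By symmetry the centroid is at mid-width, x̄ = 85 mm.
All pieces are centred on the centroidal y-axis, so I = ΣĪ (holes subtracted) = 26 760 832 mm⁴.
Extreme fibre distance c = 85 mm; S = I/c = 314 833 mm³.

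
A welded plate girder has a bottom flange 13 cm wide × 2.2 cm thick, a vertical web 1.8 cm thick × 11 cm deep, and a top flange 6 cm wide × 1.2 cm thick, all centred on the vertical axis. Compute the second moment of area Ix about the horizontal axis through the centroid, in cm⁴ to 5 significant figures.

Break the section into simple shapes (no overlaps), measuring from the bottom-left corner of the bounding box.
Bottom plate: 13 × 2.2, A = 28.6 cm², y = 1.1 cm, Ī = 11.53533 cm⁴.
Web plate: 1.8 × 11, A = 19.8 cm², y = 7.7 cm, Ī = 199.65 cm⁴.
Top plate: 6 × 1.2, A = 7.2 cm², y = 13.8 cm, Ī = 0.864 cm⁴.
Centroid: ȳ = ΣA·y / ΣA = 5.094964 cm.
Transfer each piece to the horizontal axis through the centroid using Ī + A·d² with d = y − 5.094964:
  bottom plate: d = -3.994964 cm → contributes +467.9838 cm⁴
  web plate: d = 2.605036 cm → contributes +334.017 cm⁴
  top plate: d = 8.705036 cm → contributes +546.4631 cm⁴
Total I = 1348.464 cm⁴.

Ix ≈ 1348.5 cm⁴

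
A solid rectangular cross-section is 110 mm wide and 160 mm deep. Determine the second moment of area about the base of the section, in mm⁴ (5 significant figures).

I_base ≈ 1.5019 × 10⁸ mm⁴

The section: 110 × 160, A = 17 600 mm², y = 80 mm, Ī = 37 546 667 mm⁴.
Transfer it to the bottom edge using Ī + A·d² with d = y − 0:
  the section: d = 80 mm → contributes +150 186 667 mm⁴
Total I = 150 186 667 mm⁴.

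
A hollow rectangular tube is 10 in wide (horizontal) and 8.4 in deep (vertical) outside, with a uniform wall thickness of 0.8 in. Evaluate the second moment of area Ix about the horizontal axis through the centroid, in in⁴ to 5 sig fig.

Ix ≈ 273.82 in⁴

Treat the section as a set of non-overlapping primitives; coordinates are from the bounding-box lower-left.
Outer rectangle: 10 × 8.4, A = 84 in², y = 4.2 in, Ī = 493.92 in⁴.
Inner void (subtracted): 8.4 × 6.8, A = 57.12 in², y = 4.2 in, Ī = 220.1024 in⁴.
By symmetry the centroid is at mid-height, ȳ = 4.2 in.
All pieces are centred on the horizontal axis through the centroid, so I = ΣĪ (holes subtracted) = 273.8176 in⁴.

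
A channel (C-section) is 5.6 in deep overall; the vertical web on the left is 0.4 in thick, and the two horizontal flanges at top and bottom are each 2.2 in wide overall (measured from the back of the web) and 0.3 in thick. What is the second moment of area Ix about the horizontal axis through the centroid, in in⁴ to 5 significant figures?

Decompose the section into non-overlapping parts with the origin at the bottom-left of its bounding rectangle.
Web: 0.4 × 5.6, A = 2.24 in², y = 2.8 in, Ī = 5.853867 in⁴.
Top flange (beyond web): 1.8 × 0.3, A = 0.54 in², y = 5.45 in, Ī = 0.00405 in⁴.
Bottom flange (beyond web): 1.8 × 0.3, A = 0.54 in², y = 0.15 in, Ī = 0.00405 in⁴.
By symmetry the centroid is at mid-height, ȳ = 2.8 in.
Transfer each piece to the horizontal axis through the centroid using Ī + A·d² with d = y − 2.8:
  web: d = 0 in → contributes +5.853867 in⁴
  top flange (beyond web): d = 2.65 in → contributes +3.7962 in⁴
  bottom flange (beyond web): d = -2.65 in → contributes +3.7962 in⁴
Total I = 13.44627 in⁴.

Ix ≈ 13.446 in⁴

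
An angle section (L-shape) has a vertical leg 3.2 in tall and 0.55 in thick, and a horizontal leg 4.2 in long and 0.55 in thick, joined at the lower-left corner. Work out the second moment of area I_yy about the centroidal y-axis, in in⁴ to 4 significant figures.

I_yy ≈ 6.409 in⁴

Treat the section as a set of non-overlapping primitives; coordinates are from the bounding-box lower-left.
Vertical leg: 0.55 × 3.2, A = 1.76 in², x = 0.275 in, Ī = 0.0443667 in⁴.
Horizontal leg (remainder): 3.65 × 0.55, A = 2.0075 in², x = 2.375 in, Ī = 2.22874 in⁴.
Centroid: x̄ = ΣA·x / ΣA = 1.39398 in.
Transfer each piece to the centroidal y-axis using Ī + A·d² with d = x − 1.39398:
  vertical leg: d = -1.11898 in → contributes +2.24808 in⁴
  horizontal leg (remainder): d = 0.981022 in → contributes +4.16077 in⁴
Total I = 6.40885 in⁴.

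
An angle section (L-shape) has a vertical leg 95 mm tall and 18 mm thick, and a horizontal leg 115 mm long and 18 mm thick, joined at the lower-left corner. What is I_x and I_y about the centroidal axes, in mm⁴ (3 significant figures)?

I_x ≈ 2.61 × 10⁶ mm⁴, I_y ≈ 4.27 × 10⁶ mm⁴

Decompose the section into non-overlapping parts with the origin at the bottom-left of its bounding rectangle.
Vertical leg: 18 × 95, A = 1 710 mm², y = 47.5 mm, Ī = 1 286 063 mm⁴.
Horizontal leg (remainder): 97 × 18, A = 1 746 mm², y = 9 mm, Ī = 47 142 mm⁴.
Centroid: ȳ = ΣA·y / ΣA = 28.049 mm.
Transfer each piece to the centroidal x-axis using Ī + A·d² with d = y − 28.049:
  vertical leg: d = 19.451 mm → contributes +1 932 994 mm⁴
  horizontal leg (remainder): d = -19.049 mm → contributes +680 735 mm⁴
Total I = 2 613 730 mm⁴.
For the y-axis: x̄ = 38.049 mm.
Repeating about the centroidal y-axis gives I_y = 4 271 470 mm⁴.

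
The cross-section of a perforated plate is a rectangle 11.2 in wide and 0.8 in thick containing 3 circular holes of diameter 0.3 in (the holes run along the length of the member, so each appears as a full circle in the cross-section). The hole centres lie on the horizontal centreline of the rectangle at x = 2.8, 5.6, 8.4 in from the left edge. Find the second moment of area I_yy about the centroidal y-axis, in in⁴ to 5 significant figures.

Split into non-overlapping primitives; take the origin at the lower-left of the bounding box.
Plate: 11.2 × 0.8, A = 8.96 in², x = 5.6 in, Ī = 93.66187 in⁴.
Hole 1 (subtracted): ⌀0.3, A = 0.07068583 in², x = 2.8 in, Ī = 0.0003976078 in⁴.
Hole 2 (subtracted): ⌀0.3, A = 0.07068583 in², x = 5.6 in, Ī = 0.0003976078 in⁴.
Hole 3 (subtracted): ⌀0.3, A = 0.07068583 in², x = 8.4 in, Ī = 0.0003976078 in⁴.
By symmetry the centroid is at mid-width, x̄ = 5.6 in.
Transfer each piece to the centroidal y-axis using Ī + A·d² with d = x − 5.6:
  plate: d = 0 in → contributes +93.66187 in⁴
  hole 1: d = -2.8 in → contributes −0.5545746 in⁴
  hole 2: d = 0 in → contributes −0.0003976078 in⁴
  hole 3: d = 2.8 in → contributes −0.5545746 in⁴
Total I = 92.55232 in⁴.

I_yy ≈ 92.552 in⁴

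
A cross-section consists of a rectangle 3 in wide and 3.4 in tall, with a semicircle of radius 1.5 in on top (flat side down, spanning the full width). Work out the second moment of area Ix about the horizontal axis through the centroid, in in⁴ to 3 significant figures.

Split into non-overlapping primitives; take the origin at the lower-left of the bounding box.
Rectangular body: 3 × 3.4, A = 10.2 in², y = 1.7 in, Ī = 9.826 in⁴.
Semicircular cap: semicircle r = 1.5, A = 3.5343 in², y = 4.0366 in, Ī = 0.55564 in⁴.
Centroid: ȳ = ΣA·y / ΣA = 2.3013 in.
Transfer each piece to the horizontal axis through the centroid using Ī + A·d² with d = y − 2.3013:
  rectangular body: d = -0.60129 in → contributes +13.514 in⁴
  semicircular cap: d = 1.7353 in → contributes +11.199 in⁴
Total I = 24.713 in⁴.

Ix ≈ 24.7 in⁴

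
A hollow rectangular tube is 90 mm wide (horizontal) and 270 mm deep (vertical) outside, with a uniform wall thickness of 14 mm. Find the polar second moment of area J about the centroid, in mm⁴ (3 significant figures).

Decompose the section into non-overlapping parts with the origin at the bottom-left of its bounding rectangle.
Outer rectangle: 90 × 270, A = 24 300 mm², y = 135 mm, Ī = 147 622 500 mm⁴.
Inner void (subtracted): 62 × 242, A = 15 004 mm², y = 135 mm, Ī = 73 224 521 mm⁴.
By symmetry the centroid is at mid-height, ȳ = 135 mm.
All pieces are centred on the centroidal x-axis, so I = ΣĪ (holes subtracted) = 74 397 979 mm⁴.
Repeating about the centroidal y-axis gives I_y = 11 596 219 mm⁴.
Polar second moment: J = I_x + I_y = 85 994 197 mm⁴.

J ≈ 8.60 × 10⁷ mm⁴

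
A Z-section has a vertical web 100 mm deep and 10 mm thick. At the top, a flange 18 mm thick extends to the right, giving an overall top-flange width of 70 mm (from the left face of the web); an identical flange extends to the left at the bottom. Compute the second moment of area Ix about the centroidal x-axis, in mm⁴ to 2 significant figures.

Ix ≈ 4.5 × 10⁶ mm⁴

Decompose the section into non-overlapping parts with the origin at the bottom-left of its bounding rectangle.
Web: 10 × 100, A = 1 000 mm², y = 50 mm, Ī = 833 333 mm⁴.
Top flange (beyond web): 60 × 18, A = 1 080 mm², y = 91 mm, Ī = 29 160 mm⁴.
Bottom flange (beyond web): 60 × 18, A = 1 080 mm², y = 9 mm, Ī = 29 160 mm⁴.
Centroid: ȳ = ΣA·y / ΣA = 50 mm.
Transfer each piece to the centroidal x-axis using Ī + A·d² with d = y − 50:
  web: d = 0 mm → contributes +833 333 mm⁴
  top flange (beyond web): d = 41 mm → contributes +1 844 640 mm⁴
  bottom flange (beyond web): d = -41 mm → contributes +1 844 640 mm⁴
Total I = 4 522 613 mm⁴.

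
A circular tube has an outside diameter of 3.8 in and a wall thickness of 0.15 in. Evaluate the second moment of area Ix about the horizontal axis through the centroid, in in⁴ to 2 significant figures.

Ix ≈ 2.9 in⁴

Treat the section as a set of non-overlapping primitives; coordinates are from the bounding-box lower-left.
Outer circle: ⌀3.8, A = 11.34 in², y = 1.9 in, Ī = 10.24 in⁴.
Bore (subtracted): ⌀3.5, A = 9.621 in², y = 1.9 in, Ī = 7.366 in⁴.
By symmetry the centroid is at mid-height, ȳ = 1.9 in.
All pieces are centred on the horizontal axis through the centroid, so I = ΣĪ (holes subtracted) = 2.869 in⁴.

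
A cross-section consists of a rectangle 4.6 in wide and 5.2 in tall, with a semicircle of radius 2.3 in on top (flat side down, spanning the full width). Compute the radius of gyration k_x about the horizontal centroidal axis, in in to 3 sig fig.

Split into non-overlapping primitives; take the origin at the lower-left of the bounding box.
Rectangular body: 4.6 × 5.2, A = 23.92 in², y = 2.6 in, Ī = 53.9 in⁴.
Semicircular cap: semicircle r = 2.3, A = 8.3095 in², y = 6.1762 in, Ī = 3.0714 in⁴.
Centroid: ȳ = ΣA·y / ΣA = 3.522 in.
Transfer each piece to the horizontal centroidal axis using Ī + A·d² with d = y − 3.522:
  rectangular body: d = -0.92201 in → contributes +74.234 in⁴
  semicircular cap: d = 2.6541 in → contributes +61.607 in⁴
Total I = 135.84 in⁴.
Radius of gyration: k = √(I/A) = √(135.84 / 32.23) = 2.053 in.

k_x ≈ 2.05 in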